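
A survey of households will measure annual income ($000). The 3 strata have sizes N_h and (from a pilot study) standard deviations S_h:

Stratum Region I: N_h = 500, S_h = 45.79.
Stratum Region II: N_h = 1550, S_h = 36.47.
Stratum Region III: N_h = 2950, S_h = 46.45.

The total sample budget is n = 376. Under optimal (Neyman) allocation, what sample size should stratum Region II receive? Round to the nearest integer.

98

Neyman allocation: n_h = n · N_h S_h / Σ N_i S_i, with n = 376.
  stratum Region I: N_h·S_h = 500·45.79 = 22895.00
  stratum Region II: N_h·S_h = 1550·36.47 = 56528.50
  stratum Region III: N_h·S_h = 2950·46.45 = 137027.50
Σ N_h S_h = 216451.00
n for stratum Region II = 376·56528.50/216451.00 = 98.196 → 98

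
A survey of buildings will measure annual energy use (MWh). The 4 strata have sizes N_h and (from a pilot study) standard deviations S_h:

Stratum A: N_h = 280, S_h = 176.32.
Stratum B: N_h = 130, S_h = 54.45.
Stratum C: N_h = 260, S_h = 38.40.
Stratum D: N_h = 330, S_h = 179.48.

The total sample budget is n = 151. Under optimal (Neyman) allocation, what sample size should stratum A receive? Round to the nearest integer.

59

Neyman allocation: n_h = n · N_h S_h / Σ N_i S_i, with n = 151.
  stratum A: N_h·S_h = 280·176.32 = 49369.60
  stratum B: N_h·S_h = 130·54.45 = 7078.50
  stratum C: N_h·S_h = 260·38.40 = 9984.00
  stratum D: N_h·S_h = 330·179.48 = 59228.40
Σ N_h S_h = 125660.50
n for stratum A = 151·49369.60/125660.50 = 59.325 → 59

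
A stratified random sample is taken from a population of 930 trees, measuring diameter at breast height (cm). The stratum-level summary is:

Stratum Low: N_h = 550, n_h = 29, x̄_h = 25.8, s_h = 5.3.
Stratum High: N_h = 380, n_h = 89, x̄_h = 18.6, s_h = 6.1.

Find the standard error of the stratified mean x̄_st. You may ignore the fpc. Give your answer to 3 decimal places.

V̂(x̄_st) = Σ W_h² s_h²/n_h, with W_h = N_h/N and N = 930:
  stratum Low: (550/930)²·5.3²/29 = 0.338776
  stratum High: (380/930)²·6.1²/89 = 0.0698025
V̂(x̄_st) = 0.408579
SE(x̄_st) = √0.408579 = 0.639202

SE(x̄_st) ≈ 0.639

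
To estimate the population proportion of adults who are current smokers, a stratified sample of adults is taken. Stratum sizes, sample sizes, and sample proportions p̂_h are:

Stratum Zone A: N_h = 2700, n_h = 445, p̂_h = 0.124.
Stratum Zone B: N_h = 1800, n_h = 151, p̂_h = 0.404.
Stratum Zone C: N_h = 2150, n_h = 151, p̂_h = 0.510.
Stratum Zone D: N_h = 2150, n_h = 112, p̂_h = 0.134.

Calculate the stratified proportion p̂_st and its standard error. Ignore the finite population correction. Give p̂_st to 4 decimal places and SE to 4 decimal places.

N = 8800; stratum weights W_h = N_h/N.
p̂_st = Σ W_h p̂_h = (2700·0.124 + 1800·0.404 + 2150·0.510 + 2150·0.134)/8800 = 0.27802
V̂(p̂_st) = Σ W_h² p̂_h(1−p̂_h)/(n_h−1):
  stratum Zone A: (2700/8800)²·0.124·0.876/444 = 2.30306e-05
  stratum Zone B: (1800/8800)²·0.404·0.596/150 = 6.71608e-05
  stratum Zone C: (2150/8800)²·0.510·0.490/150 = 9.94458e-05
  stratum Zone D: (2150/8800)²·0.134·0.866/111 = 6.24038e-05
V̂(p̂_st) = 0.000252041; SE = √V̂ = 0.0158758

p̂_st ≈ 0.2780, SE ≈ 0.0159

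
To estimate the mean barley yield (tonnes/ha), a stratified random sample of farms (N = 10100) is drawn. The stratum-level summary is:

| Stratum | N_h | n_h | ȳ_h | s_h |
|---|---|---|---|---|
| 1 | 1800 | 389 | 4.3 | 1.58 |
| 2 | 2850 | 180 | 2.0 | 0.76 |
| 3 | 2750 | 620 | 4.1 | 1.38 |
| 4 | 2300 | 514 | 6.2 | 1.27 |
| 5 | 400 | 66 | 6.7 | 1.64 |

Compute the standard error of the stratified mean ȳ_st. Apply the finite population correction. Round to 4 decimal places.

V̂(ȳ_st) = Σ W_h² (1 − n_h/N_h) s_h²/n_h, with W_h = N_h/N and N = 10100:
  stratum 1: (1800/10100)²·(1 − 389/1800)·1.58²/389 = 0.00015978
  stratum 2: (2850/10100)²·(1 − 180/2850)·0.76²/180 = 0.000239369
  stratum 3: (2750/10100)²·(1 − 620/2750)·1.38²/620 = 0.000176375
  stratum 4: (2300/10100)²·(1 − 514/2300)·1.27²/514 = 0.00012636
  stratum 5: (400/10100)²·(1 − 66/400)·1.64²/66 = 5.33713e-05
V̂(ȳ_st) = 0.000755255
SE(ȳ_st) = √0.000755255 = 0.0274819

SE(ȳ_st) ≈ 0.0275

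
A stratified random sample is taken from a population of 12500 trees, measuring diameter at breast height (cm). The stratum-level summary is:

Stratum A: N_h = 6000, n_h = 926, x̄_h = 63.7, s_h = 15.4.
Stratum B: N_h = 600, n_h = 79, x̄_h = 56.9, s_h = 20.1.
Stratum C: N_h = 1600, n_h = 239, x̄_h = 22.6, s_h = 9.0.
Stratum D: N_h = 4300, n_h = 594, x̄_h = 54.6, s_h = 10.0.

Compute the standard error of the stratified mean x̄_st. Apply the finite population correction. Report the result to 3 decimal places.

SE(x̄_st) ≈ 0.286

V̂(x̄_st) = Σ W_h² (1 − n_h/N_h) s_h²/n_h, with W_h = N_h/N and N = 12500:
  stratum A: (6000/12500)²·(1 − 926/6000)·15.4²/926 = 0.0499013
  stratum B: (600/12500)²·(1 − 79/600)·20.1²/79 = 0.0102314
  stratum C: (1600/12500)²·(1 − 239/1600)·9.0²/239 = 0.0047233
  stratum D: (4300/12500)²·(1 − 594/4300)·10.0²/594 = 0.0171699
V̂(x̄_st) = 0.0820259
SE(x̄_st) = √0.0820259 = 0.286402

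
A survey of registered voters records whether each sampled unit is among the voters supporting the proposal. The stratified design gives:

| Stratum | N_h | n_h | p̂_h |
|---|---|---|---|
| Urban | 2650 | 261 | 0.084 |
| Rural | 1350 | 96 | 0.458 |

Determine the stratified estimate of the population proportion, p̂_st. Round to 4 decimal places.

N = 4000; stratum weights W_h = N_h/N.
p̂_st = Σ W_h p̂_h = (2650·0.084 + 1350·0.458)/4000 = 0.21023

p̂_st ≈ 0.2102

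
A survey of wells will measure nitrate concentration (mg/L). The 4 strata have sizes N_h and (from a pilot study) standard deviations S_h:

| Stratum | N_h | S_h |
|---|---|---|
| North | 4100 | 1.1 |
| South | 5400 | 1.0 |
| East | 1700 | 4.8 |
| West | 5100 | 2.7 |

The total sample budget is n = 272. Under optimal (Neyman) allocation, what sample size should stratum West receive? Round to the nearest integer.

Neyman allocation: n_h = n · N_h S_h / Σ N_i S_i, with n = 272.
  stratum North: N_h·S_h = 4100·1.1 = 4510.00
  stratum South: N_h·S_h = 5400·1.0 = 5400.00
  stratum East: N_h·S_h = 1700·4.8 = 8160.00
  stratum West: N_h·S_h = 5100·2.7 = 13770.00
Σ N_h S_h = 31840.00
n for stratum West = 272·13770.00/31840.00 = 117.633 → 118

118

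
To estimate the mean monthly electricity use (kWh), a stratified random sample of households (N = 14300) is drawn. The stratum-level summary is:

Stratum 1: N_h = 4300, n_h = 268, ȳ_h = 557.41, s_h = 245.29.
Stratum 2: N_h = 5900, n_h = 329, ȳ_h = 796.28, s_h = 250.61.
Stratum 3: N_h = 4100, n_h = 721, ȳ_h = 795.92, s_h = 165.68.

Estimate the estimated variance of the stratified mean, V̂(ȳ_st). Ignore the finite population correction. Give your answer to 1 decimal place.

V̂(ȳ_st) = Σ W_h² s_h²/n_h, with W_h = N_h/N and N = 14300:
  stratum 1: (4300/14300)²·245.29²/268 = 20.2997
  stratum 2: (5900/14300)²·250.61²/329 = 32.4962
  stratum 3: (4100/14300)²·165.68²/721 = 3.12968
V̂(ȳ_st) = 55.9256

V̂(ȳ_st) ≈ 55.9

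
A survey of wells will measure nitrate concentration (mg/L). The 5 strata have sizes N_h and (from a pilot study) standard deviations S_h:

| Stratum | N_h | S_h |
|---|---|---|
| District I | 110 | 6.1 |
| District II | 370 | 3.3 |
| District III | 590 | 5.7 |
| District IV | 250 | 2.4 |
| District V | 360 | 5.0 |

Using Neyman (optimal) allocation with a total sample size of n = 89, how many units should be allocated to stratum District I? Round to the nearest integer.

Neyman allocation: n_h = n · N_h S_h / Σ N_i S_i, with n = 89.
  stratum District I: N_h·S_h = 110·6.1 = 671.00
  stratum District II: N_h·S_h = 370·3.3 = 1221.00
  stratum District III: N_h·S_h = 590·5.7 = 3363.00
  stratum District IV: N_h·S_h = 250·2.4 = 600.00
  stratum District V: N_h·S_h = 360·5.0 = 1800.00
Σ N_h S_h = 7655.00
n for stratum District I = 89·671.00/7655.00 = 7.801 → 8

8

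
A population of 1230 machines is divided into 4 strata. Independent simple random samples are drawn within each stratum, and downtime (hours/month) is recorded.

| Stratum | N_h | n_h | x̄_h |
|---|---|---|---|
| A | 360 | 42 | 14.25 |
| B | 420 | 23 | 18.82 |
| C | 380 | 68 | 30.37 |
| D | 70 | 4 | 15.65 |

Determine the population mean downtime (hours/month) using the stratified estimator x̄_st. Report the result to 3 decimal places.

x̄_st ≈ 20.870

N = Σ N_h = 1230. Stratum weights W_h = N_h/N.
x̄_st = (360·14.25 + 420·18.82 + 380·30.37 + 70·15.65) / 1230 = 20.87033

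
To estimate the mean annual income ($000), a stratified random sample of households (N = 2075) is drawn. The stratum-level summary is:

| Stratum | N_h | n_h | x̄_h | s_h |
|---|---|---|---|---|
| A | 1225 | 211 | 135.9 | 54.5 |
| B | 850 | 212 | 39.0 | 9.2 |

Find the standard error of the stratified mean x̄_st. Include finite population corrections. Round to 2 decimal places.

V̂(x̄_st) = Σ W_h² (1 − n_h/N_h) s_h²/n_h, with W_h = N_h/N and N = 2075:
  stratum A: (1225/2075)²·(1 − 211/1225)·54.5²/211 = 4.06114
  stratum B: (850/2075)²·(1 − 212/850)·9.2²/212 = 0.0502855
V̂(x̄_st) = 4.11143
SE(x̄_st) = √4.11143 = 2.02767

SE(x̄_st) ≈ 2.03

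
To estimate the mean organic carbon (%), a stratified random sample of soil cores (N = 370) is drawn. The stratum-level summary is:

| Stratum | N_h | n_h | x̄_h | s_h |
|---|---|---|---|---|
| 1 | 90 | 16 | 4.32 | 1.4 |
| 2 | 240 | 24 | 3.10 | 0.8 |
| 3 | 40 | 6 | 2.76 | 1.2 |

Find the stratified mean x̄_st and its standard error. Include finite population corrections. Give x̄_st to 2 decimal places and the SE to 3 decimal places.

x̄_st ≈ 3.36, SE ≈ 0.136

x̄_st = Σ W_h x̄_h = (90·4.32 + 240·3.10 + 40·2.76)/370 = 3.36000
V̂(x̄_st) = Σ W_h² (1 − n_h/N_h) s_h²/n_h, with W_h = N_h/N and N = 370:
  stratum 1: (90/370)²·(1 − 16/90)·1.4²/16 = 0.00595946
  stratum 2: (240/370)²·(1 − 24/240)·0.8²/24 = 0.0100979
  stratum 3: (40/370)²·(1 − 6/40)·1.2²/6 = 0.00238422
V̂(x̄_st) = 0.0184416
SE(x̄_st) = √0.0184416 = 0.1358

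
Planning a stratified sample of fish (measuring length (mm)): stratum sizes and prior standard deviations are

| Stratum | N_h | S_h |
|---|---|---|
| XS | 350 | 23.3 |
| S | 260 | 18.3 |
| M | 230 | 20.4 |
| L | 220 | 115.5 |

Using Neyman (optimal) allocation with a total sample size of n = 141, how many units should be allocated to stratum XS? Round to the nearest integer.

Neyman allocation: n_h = n · N_h S_h / Σ N_i S_i, with n = 141.
  stratum XS: N_h·S_h = 350·23.3 = 8155.00
  stratum S: N_h·S_h = 260·18.3 = 4758.00
  stratum M: N_h·S_h = 230·20.4 = 4692.00
  stratum L: N_h·S_h = 220·115.5 = 25410.00
Σ N_h S_h = 43015.00
n for stratum XS = 141·8155.00/43015.00 = 26.731 → 27

27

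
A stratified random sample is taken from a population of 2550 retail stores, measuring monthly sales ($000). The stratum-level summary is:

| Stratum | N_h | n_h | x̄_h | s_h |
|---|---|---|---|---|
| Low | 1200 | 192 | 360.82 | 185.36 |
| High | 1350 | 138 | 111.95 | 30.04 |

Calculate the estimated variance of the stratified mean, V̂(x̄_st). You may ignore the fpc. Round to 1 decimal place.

V̂(x̄_st) = Σ W_h² s_h²/n_h, with W_h = N_h/N and N = 2550:
  stratum Low: (1200/2550)²·185.36²/192 = 39.629
  stratum High: (1350/2550)²·30.04²/138 = 1.83277
V̂(x̄_st) = 41.4618

V̂(x̄_st) ≈ 41.5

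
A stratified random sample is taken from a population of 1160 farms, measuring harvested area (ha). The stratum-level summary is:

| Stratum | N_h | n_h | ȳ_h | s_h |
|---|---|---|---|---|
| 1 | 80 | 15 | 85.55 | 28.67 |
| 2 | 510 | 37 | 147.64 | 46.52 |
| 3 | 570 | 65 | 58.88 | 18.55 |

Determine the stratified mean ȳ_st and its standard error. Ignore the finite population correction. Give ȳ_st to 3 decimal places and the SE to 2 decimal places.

ȳ_st ≈ 99.743, SE ≈ 3.58

ȳ_st = Σ W_h ȳ_h = (80·85.55 + 510·147.64 + 570·58.88)/1160 = 99.74310
V̂(ȳ_st) = Σ W_h² s_h²/n_h, with W_h = N_h/N and N = 1160:
  stratum 1: (80/1160)²·28.67²/15 = 0.260632
  stratum 2: (510/1160)²·46.52²/37 = 11.3058
  stratum 3: (570/1160)²·18.55²/65 = 1.27823
V̂(ȳ_st) = 12.8447
SE(ȳ_st) = √12.8447 = 3.58395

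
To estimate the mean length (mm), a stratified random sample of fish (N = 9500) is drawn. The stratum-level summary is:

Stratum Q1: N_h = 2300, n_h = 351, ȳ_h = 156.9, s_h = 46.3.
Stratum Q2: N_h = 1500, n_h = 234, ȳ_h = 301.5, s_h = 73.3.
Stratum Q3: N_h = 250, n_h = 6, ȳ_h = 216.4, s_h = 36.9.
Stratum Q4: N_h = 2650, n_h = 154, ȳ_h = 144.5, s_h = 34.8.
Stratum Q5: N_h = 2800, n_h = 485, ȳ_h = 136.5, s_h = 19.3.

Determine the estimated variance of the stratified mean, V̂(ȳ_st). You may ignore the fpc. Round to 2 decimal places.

V̂(ȳ_st) ≈ 1.77

V̂(ȳ_st) = Σ W_h² s_h²/n_h, with W_h = N_h/N and N = 9500:
  stratum Q1: (2300/9500)²·46.3²/351 = 0.357984
  stratum Q2: (1500/9500)²·73.3²/234 = 0.572437
  stratum Q3: (250/9500)²·36.9²/6 = 0.157157
  stratum Q4: (2650/9500)²·34.8²/154 = 0.611903
  stratum Q5: (2800/9500)²·19.3²/485 = 0.0667178
V̂(ȳ_st) = 1.7662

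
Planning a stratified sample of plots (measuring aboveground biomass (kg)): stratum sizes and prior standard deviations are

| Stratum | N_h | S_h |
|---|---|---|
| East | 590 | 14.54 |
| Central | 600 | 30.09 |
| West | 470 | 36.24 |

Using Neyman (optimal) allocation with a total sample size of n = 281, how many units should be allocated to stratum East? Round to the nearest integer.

Neyman allocation: n_h = n · N_h S_h / Σ N_i S_i, with n = 281.
  stratum East: N_h·S_h = 590·14.54 = 8578.60
  stratum Central: N_h·S_h = 600·30.09 = 18054.00
  stratum West: N_h·S_h = 470·36.24 = 17032.80
Σ N_h S_h = 43665.40
n for stratum East = 281·8578.60/43665.40 = 55.206 → 55

55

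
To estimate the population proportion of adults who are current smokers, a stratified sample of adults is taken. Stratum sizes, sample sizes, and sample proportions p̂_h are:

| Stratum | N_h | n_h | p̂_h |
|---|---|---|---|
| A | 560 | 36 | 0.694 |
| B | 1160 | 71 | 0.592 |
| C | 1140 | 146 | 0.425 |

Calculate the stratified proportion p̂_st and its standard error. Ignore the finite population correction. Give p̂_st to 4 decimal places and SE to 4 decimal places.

p̂_st ≈ 0.5454, SE ≈ 0.0327

N = 2860; stratum weights W_h = N_h/N.
p̂_st = Σ W_h p̂_h = (560·0.694 + 1160·0.592 + 1140·0.425)/2860 = 0.54541
V̂(p̂_st) = Σ W_h² p̂_h(1−p̂_h)/(n_h−1):
  stratum A: (560/2860)²·0.694·0.306/35 = 0.000232625
  stratum B: (1160/2860)²·0.592·0.408/70 = 0.000567633
  stratum C: (1140/2860)²·0.425·0.575/145 = 0.000267773
V̂(p̂_st) = 0.00106803; SE = √V̂ = 0.0326807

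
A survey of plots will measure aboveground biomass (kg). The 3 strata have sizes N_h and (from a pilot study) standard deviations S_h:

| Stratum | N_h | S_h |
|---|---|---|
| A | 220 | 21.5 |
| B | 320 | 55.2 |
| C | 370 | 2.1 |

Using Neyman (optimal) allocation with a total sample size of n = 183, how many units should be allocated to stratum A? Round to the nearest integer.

Neyman allocation: n_h = n · N_h S_h / Σ N_i S_i, with n = 183.
  stratum A: N_h·S_h = 220·21.5 = 4730.00
  stratum B: N_h·S_h = 320·55.2 = 17664.00
  stratum C: N_h·S_h = 370·2.1 = 777.00
Σ N_h S_h = 23171.00
n for stratum A = 183·4730.00/23171.00 = 37.357 → 37

37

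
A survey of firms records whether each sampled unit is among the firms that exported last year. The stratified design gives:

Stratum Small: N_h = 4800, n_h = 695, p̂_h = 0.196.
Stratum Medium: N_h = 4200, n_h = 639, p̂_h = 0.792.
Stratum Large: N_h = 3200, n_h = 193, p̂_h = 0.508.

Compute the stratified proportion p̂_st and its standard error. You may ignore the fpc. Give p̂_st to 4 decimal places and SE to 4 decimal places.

p̂_st ≈ 0.4830, SE ≈ 0.0125

N = 12200; stratum weights W_h = N_h/N.
p̂_st = Σ W_h p̂_h = (4800·0.196 + 4200·0.792 + 3200·0.508)/12200 = 0.48302
V̂(p̂_st) = Σ W_h² p̂_h(1−p̂_h)/(n_h−1):
  stratum Small: (4800/12200)²·0.196·0.804/694 = 3.51492e-05
  stratum Medium: (4200/12200)²·0.792·0.208/638 = 3.06018e-05
  stratum Large: (3200/12200)²·0.508·0.492/192 = 8.95587e-05
V̂(p̂_st) = 0.00015531; SE = √V̂ = 0.0124623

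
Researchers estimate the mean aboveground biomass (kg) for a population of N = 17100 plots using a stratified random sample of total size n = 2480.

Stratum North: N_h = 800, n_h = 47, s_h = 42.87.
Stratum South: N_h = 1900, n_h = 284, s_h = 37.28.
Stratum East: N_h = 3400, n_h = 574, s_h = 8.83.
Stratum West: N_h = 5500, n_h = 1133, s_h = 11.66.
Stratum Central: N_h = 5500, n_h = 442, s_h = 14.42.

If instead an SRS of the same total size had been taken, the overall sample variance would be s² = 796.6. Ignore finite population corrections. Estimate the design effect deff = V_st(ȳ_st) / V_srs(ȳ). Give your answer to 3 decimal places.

V̂(ȳ_st) = Σ W_h² s_h²/n_h, with W_h = N_h/N and N = 17100:
  stratum North: (800/17100)²·42.87²/47 = 0.0855848
  stratum South: (1900/17100)²·37.28²/284 = 0.0604155
  stratum East: (3400/17100)²·8.83²/574 = 0.00537001
  stratum West: (5500/17100)²·11.66²/1133 = 0.0124137
  stratum Central: (5500/17100)²·14.42²/442 = 0.0486678
V_st = 0.212452
V_srs = s²/n = 796.6/2480 = 0.32121
deff = V_st / V_srs = 0.212452/0.32121 = 0.6614

deff ≈ 0.661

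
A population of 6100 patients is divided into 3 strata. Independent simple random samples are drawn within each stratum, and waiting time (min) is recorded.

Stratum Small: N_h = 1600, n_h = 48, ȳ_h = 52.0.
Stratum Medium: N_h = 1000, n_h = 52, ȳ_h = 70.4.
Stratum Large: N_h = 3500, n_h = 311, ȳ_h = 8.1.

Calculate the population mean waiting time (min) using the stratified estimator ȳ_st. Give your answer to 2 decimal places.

ȳ_st ≈ 29.83

N = Σ N_h = 6100. Stratum weights W_h = N_h/N.
ȳ_st = (1600·52.0 + 1000·70.4 + 3500·8.1) / 6100 = 29.8279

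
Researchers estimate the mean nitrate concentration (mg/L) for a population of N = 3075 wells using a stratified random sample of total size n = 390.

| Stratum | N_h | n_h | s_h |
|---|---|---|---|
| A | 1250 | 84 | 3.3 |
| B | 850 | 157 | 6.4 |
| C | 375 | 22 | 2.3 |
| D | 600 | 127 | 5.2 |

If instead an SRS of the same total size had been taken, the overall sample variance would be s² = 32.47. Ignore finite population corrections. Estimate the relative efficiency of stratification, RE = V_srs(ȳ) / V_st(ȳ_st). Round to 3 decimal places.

RE ≈ 1.570

V̂(ȳ_st) = Σ W_h² s_h²/n_h, with W_h = N_h/N and N = 3075:
  stratum A: (1250/3075)²·3.3²/84 = 0.0214229
  stratum B: (850/3075)²·6.4²/157 = 0.0199346
  stratum C: (375/3075)²·2.3²/22 = 0.00357606
  stratum D: (600/3075)²·5.2²/127 = 0.00810616
V_st = 0.0530397
V_srs = s²/n = 32.47/390 = 0.0832564
Relative efficiency = V_srs / V_st = 0.0832564/0.0530397 = 1.5697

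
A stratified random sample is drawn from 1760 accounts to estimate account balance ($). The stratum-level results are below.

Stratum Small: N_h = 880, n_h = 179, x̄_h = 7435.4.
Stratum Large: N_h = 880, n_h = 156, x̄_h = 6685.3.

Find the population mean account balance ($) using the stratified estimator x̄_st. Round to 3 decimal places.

x̄_st ≈ 7060.350

N = Σ N_h = 1760. Stratum weights W_h = N_h/N.
x̄_st = (880·7435.4 + 880·6685.3) / 1760 = 7060.35000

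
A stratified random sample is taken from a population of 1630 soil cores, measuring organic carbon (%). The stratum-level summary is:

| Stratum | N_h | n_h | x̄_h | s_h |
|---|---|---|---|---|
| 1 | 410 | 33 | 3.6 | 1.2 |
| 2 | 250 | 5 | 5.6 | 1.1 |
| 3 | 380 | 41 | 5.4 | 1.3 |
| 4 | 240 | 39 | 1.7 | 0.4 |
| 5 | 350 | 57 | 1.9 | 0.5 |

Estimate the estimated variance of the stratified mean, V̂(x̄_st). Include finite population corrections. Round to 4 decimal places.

V̂(x̄_st) = Σ W_h² (1 − n_h/N_h) s_h²/n_h, with W_h = N_h/N and N = 1630:
  stratum 1: (410/1630)²·(1 − 33/410)·1.2²/33 = 0.00253862
  stratum 2: (250/1630)²·(1 − 5/250)·1.1²/5 = 0.00557887
  stratum 3: (380/1630)²·(1 − 41/380)·1.3²/41 = 0.00199853
  stratum 4: (240/1630)²·(1 − 39/240)·0.4²/39 = 7.44882e-05
  stratum 5: (350/1630)²·(1 − 57/350)·0.5²/57 = 0.000169288
V̂(x̄_st) = 0.0103598

V̂(x̄_st) ≈ 0.0104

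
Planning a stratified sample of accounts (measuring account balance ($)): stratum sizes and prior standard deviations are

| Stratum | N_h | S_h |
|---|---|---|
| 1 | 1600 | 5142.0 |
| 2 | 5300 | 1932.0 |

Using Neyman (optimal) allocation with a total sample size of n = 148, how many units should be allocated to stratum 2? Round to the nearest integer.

Neyman allocation: n_h = n · N_h S_h / Σ N_i S_i, with n = 148.
  stratum 1: N_h·S_h = 1600·5142.0 = 8227200.00
  stratum 2: N_h·S_h = 5300·1932.0 = 10239600.00
Σ N_h S_h = 18466800.00
n for stratum 2 = 148·10239600.00/18466800.00 = 82.064 → 82

82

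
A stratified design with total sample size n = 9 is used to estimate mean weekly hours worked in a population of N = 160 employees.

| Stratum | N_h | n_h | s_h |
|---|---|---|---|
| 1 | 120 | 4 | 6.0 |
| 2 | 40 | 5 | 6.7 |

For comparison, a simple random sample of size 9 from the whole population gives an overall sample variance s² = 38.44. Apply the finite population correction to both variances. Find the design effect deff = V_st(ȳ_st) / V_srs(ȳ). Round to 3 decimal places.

V̂(ȳ_st) = Σ W_h² (1 − n_h/N_h) s_h²/n_h, with W_h = N_h/N and N = 160:
  stratum 1: (120/160)²·(1 − 4/120)·6.0²/4 = 4.89375
  stratum 2: (40/160)²·(1 − 5/40)·6.7²/5 = 0.490984
V_st = 5.38473
V_srs = (1 − 9/160)·38.44/9 = 4.03086
deff = V_st / V_srs = 5.38473/4.03086 = 1.3359

deff ≈ 1.336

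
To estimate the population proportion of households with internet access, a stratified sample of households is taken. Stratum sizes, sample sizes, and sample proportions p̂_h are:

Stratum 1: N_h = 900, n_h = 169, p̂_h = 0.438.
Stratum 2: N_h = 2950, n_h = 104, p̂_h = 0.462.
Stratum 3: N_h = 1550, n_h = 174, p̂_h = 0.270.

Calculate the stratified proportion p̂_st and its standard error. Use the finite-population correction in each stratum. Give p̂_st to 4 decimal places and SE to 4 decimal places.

N = 5400; stratum weights W_h = N_h/N.
p̂_st = Σ W_h p̂_h = (900·0.438 + 2950·0.462 + 1550·0.270)/5400 = 0.40289
V̂(p̂_st) = Σ W_h² (1 − n_h/N_h) p̂_h(1−p̂_h)/(n_h−1):
  stratum 1: (900/5400)²·(1 − 169/900)·0.438·0.562/168 = 3.30578e-05
  stratum 2: (2950/5400)²·(1 − 104/2950)·0.462·0.538/103 = 0.000694795
  stratum 3: (1550/5400)²·(1 − 174/1550)·0.270·0.730/173 = 8.33303e-05
V̂(p̂_st) = 0.000811183; SE = √V̂ = 0.0284813

p̂_st ≈ 0.4029, SE ≈ 0.0285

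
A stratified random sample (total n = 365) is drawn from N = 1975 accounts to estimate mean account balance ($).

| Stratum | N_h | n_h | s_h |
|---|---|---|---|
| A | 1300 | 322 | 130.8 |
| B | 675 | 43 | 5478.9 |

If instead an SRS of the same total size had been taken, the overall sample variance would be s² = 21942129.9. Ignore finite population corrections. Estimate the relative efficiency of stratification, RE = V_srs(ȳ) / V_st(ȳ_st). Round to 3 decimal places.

V̂(ȳ_st) = Σ W_h² s_h²/n_h, with W_h = N_h/N and N = 1975:
  stratum A: (1300/1975)²·130.8²/322 = 23.0204
  stratum B: (675/1975)²·5478.9²/43 = 81543.9
V_st = 81567
V_srs = s²/n = 21942129.9/365 = 60115.4
Relative efficiency = V_srs / V_st = 60115.4/81567 = 0.7370

RE ≈ 0.737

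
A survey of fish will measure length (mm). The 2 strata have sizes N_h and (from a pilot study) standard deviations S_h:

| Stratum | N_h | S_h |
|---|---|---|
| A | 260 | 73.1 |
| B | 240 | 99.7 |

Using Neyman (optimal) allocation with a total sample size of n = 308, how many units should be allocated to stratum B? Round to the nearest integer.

172

Neyman allocation: n_h = n · N_h S_h / Σ N_i S_i, with n = 308.
  stratum A: N_h·S_h = 260·73.1 = 19006.00
  stratum B: N_h·S_h = 240·99.7 = 23928.00
Σ N_h S_h = 42934.00
n for stratum B = 308·23928.00/42934.00 = 171.655 → 172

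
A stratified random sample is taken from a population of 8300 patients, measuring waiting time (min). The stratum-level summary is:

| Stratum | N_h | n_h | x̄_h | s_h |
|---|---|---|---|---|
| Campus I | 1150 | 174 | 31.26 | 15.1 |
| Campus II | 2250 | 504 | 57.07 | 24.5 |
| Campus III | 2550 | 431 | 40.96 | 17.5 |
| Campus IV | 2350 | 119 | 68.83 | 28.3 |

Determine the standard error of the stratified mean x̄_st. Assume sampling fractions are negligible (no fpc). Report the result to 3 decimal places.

V̂(x̄_st) = Σ W_h² s_h²/n_h, with W_h = N_h/N and N = 8300:
  stratum Campus I: (1150/8300)²·15.1²/174 = 0.0251561
  stratum Campus II: (2250/8300)²·24.5²/504 = 0.0875206
  stratum Campus III: (2550/8300)²·17.5²/431 = 0.0670692
  stratum Campus IV: (2350/8300)²·28.3²/119 = 0.539517
V̂(x̄_st) = 0.719263
SE(x̄_st) = √0.719263 = 0.848094

SE(x̄_st) ≈ 0.848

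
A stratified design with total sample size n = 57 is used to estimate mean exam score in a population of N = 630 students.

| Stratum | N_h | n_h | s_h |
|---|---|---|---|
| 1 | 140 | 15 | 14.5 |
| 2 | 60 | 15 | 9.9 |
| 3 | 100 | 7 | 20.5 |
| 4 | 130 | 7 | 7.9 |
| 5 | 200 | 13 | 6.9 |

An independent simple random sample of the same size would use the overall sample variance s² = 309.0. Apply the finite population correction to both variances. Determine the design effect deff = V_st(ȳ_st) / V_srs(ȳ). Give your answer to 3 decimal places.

V̂(ȳ_st) = Σ W_h² (1 − n_h/N_h) s_h²/n_h, with W_h = N_h/N and N = 630:
  stratum 1: (140/630)²·(1 − 15/140)·14.5²/15 = 0.618019
  stratum 2: (60/630)²·(1 − 15/60)·9.9²/15 = 0.044449
  stratum 3: (100/630)²·(1 − 7/100)·20.5²/7 = 1.40673
  stratum 4: (130/630)²·(1 − 7/130)·7.9²/7 = 0.359189
  stratum 5: (200/630)²·(1 − 13/200)·6.9²/13 = 0.3451
V_st = 2.77349
V_srs = (1 − 57/630)·309.0/57 = 4.93058
deff = V_st / V_srs = 2.77349/4.93058 = 0.5625

deff ≈ 0.563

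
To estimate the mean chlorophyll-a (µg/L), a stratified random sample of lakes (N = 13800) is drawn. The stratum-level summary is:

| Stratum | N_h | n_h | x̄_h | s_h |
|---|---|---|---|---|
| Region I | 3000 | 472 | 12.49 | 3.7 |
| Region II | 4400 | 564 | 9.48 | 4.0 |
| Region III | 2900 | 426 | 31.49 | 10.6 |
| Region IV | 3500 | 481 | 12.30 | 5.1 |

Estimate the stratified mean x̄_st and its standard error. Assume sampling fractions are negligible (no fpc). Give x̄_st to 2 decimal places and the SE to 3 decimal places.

x̄_st ≈ 15.47, SE ≈ 0.139

x̄_st = Σ W_h x̄_h = (3000·12.49 + 4400·9.48 + 2900·31.49 + 3500·12.30)/13800 = 15.47486
V̂(x̄_st) = Σ W_h² s_h²/n_h, with W_h = N_h/N and N = 13800:
  stratum Region I: (3000/13800)²·3.7²/472 = 0.00137071
  stratum Region II: (4400/13800)²·4.0²/564 = 0.00288395
  stratum Region III: (2900/13800)²·10.6²/426 = 0.0116477
  stratum Region IV: (3500/13800)²·5.1²/481 = 0.00347835
V̂(x̄_st) = 0.0193807
SE(x̄_st) = √0.0193807 = 0.139215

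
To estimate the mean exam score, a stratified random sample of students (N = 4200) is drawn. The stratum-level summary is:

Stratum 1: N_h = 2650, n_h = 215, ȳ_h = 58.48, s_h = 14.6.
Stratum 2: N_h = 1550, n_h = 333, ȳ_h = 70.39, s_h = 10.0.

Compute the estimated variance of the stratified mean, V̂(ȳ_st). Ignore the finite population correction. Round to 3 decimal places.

V̂(ȳ_st) = Σ W_h² s_h²/n_h, with W_h = N_h/N and N = 4200:
  stratum 1: (2650/4200)²·14.6²/215 = 0.394694
  stratum 2: (1550/4200)²·10.0²/333 = 0.0408997
V̂(ȳ_st) = 0.435594

V̂(ȳ_st) ≈ 0.436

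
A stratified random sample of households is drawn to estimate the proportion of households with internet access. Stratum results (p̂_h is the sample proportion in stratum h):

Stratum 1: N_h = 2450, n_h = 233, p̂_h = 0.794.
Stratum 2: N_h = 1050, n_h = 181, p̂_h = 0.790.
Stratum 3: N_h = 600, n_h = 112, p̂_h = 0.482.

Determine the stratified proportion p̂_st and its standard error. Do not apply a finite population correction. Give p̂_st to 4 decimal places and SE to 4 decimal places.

p̂_st ≈ 0.7473, SE ≈ 0.0190

N = 4100; stratum weights W_h = N_h/N.
p̂_st = Σ W_h p̂_h = (2450·0.794 + 1050·0.790 + 600·0.482)/4100 = 0.74732
V̂(p̂_st) = Σ W_h² p̂_h(1−p̂_h)/(n_h−1):
  stratum 1: (2450/4100)²·0.794·0.206/232 = 0.000251747
  stratum 2: (1050/4100)²·0.790·0.210/180 = 6.04484e-05
  stratum 3: (600/4100)²·0.482·0.518/111 = 4.81713e-05
V̂(p̂_st) = 0.000360367; SE = √V̂ = 0.0189833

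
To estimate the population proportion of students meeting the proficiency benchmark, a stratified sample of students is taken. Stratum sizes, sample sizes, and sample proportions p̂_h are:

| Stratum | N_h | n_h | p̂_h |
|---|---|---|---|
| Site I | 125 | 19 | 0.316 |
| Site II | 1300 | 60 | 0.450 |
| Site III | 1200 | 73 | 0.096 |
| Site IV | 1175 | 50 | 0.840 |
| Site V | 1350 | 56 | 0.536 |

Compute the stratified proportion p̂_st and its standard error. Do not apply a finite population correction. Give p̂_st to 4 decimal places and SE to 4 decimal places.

N = 5150; stratum weights W_h = N_h/N.
p̂_st = Σ W_h p̂_h = (125·0.316 + 1300·0.450 + 1200·0.096 + 1175·0.840 + 1350·0.536)/5150 = 0.47579
V̂(p̂_st) = Σ W_h² p̂_h(1−p̂_h)/(n_h−1):
  stratum Site I: (125/5150)²·0.316·0.684/18 = 7.07418e-06
  stratum Site II: (1300/5150)²·0.450·0.550/59 = 0.000267298
  stratum Site III: (1200/5150)²·0.096·0.904/72 = 6.54418e-05
  stratum Site IV: (1175/5150)²·0.840·0.160/49 = 0.000142779
  stratum Site V: (1350/5150)²·0.536·0.464/55 = 0.000310723
V̂(p̂_st) = 0.000793316; SE = √V̂ = 0.0281659

p̂_st ≈ 0.4758, SE ≈ 0.0282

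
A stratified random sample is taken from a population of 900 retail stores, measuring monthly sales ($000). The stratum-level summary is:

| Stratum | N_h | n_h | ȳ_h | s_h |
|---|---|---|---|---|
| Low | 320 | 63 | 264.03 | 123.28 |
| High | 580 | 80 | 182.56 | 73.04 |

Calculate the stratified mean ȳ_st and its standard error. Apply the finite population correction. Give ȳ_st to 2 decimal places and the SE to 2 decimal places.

ȳ_st ≈ 211.53, SE ≈ 6.95

ȳ_st = Σ W_h ȳ_h = (320·264.03 + 580·182.56)/900 = 211.52711
V̂(ȳ_st) = Σ W_h² (1 − n_h/N_h) s_h²/n_h, with W_h = N_h/N and N = 900:
  stratum Low: (320/900)²·(1 − 63/320)·123.28²/63 = 24.493
  stratum High: (580/900)²·(1 − 80/580)·73.04²/80 = 23.8751
V̂(ȳ_st) = 48.3681
SE(ȳ_st) = √48.3681 = 6.95472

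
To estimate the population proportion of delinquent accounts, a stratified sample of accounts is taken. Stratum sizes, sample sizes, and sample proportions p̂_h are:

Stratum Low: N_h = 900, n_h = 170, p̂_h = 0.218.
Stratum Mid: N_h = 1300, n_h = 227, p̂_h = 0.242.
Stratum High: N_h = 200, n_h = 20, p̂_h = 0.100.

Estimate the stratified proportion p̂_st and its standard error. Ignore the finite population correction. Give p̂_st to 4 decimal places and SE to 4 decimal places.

N = 2400; stratum weights W_h = N_h/N.
p̂_st = Σ W_h p̂_h = (900·0.218 + 1300·0.242 + 200·0.100)/2400 = 0.22117
V̂(p̂_st) = Σ W_h² p̂_h(1−p̂_h)/(n_h−1):
  stratum Low: (900/2400)²·0.218·0.782/169 = 0.000141853
  stratum Mid: (1300/2400)²·0.242·0.758/226 = 0.000238144
  stratum High: (200/2400)²·0.100·0.900/19 = 3.28947e-05
V̂(p̂_st) = 0.000412892; SE = √V̂ = 0.0203198

p̂_st ≈ 0.2212, SE ≈ 0.0203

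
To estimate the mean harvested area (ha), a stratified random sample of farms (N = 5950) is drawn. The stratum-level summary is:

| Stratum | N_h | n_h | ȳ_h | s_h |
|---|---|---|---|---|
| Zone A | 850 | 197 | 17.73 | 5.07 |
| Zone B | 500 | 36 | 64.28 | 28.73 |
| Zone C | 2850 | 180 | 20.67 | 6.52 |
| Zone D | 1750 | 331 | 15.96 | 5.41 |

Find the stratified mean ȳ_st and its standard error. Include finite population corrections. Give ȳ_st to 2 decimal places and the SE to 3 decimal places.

ȳ_st ≈ 22.53, SE ≈ 0.457

ȳ_st = Σ W_h ȳ_h = (850·17.73 + 500·64.28 + 2850·20.67 + 1750·15.96)/5950 = 22.52941
V̂(ȳ_st) = Σ W_h² (1 − n_h/N_h) s_h²/n_h, with W_h = N_h/N and N = 5950:
  stratum Zone A: (850/5950)²·(1 − 197/850)·5.07²/197 = 0.00204573
  stratum Zone B: (500/5950)²·(1 − 36/500)·28.73²/36 = 0.150253
  stratum Zone C: (2850/5950)²·(1 − 180/2850)·6.52²/180 = 0.0507627
  stratum Zone D: (1750/5950)²·(1 − 331/1750)·5.41²/331 = 0.0062023
V̂(ȳ_st) = 0.209264
SE(ȳ_st) = √0.209264 = 0.457453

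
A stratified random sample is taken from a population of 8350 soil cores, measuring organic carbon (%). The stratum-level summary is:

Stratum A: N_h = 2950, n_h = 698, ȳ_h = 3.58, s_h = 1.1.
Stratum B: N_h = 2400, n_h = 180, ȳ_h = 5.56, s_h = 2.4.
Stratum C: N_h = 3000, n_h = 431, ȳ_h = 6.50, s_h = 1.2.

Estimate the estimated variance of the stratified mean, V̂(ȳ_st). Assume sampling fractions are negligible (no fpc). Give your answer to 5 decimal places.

V̂(ȳ_st) = Σ W_h² s_h²/n_h, with W_h = N_h/N and N = 8350:
  stratum A: (2950/8350)²·1.1²/698 = 0.000216372
  stratum B: (2400/8350)²·2.4²/180 = 0.00264362
  stratum C: (3000/8350)²·1.2²/431 = 0.000431275
V̂(ȳ_st) = 0.00329127

V̂(ȳ_st) ≈ 0.00329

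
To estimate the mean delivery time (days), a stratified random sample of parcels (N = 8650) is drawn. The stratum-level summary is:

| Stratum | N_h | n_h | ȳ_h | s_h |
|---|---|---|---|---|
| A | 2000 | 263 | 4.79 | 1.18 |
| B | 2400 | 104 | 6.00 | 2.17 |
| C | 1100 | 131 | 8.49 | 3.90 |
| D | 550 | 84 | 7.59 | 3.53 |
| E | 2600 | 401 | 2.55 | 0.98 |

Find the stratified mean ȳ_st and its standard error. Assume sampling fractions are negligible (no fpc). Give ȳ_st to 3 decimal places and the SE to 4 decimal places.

ȳ_st = Σ W_h ȳ_h = (2000·4.79 + 2400·6.00 + 1100·8.49 + 550·7.59 + 2600·2.55)/8650 = 5.10098
V̂(ȳ_st) = Σ W_h² s_h²/n_h, with W_h = N_h/N and N = 8650:
  stratum A: (2000/8650)²·1.18²/263 = 0.000283032
  stratum B: (2400/8650)²·2.17²/104 = 0.00348559
  stratum C: (1100/8650)²·3.90²/131 = 0.00187763
  stratum D: (550/8650)²·3.53²/84 = 0.00059974
  stratum E: (2600/8650)²·0.98²/401 = 0.000216383
V̂(ȳ_st) = 0.00646238
SE(ȳ_st) = √0.00646238 = 0.0803889

ȳ_st ≈ 5.101, SE ≈ 0.0804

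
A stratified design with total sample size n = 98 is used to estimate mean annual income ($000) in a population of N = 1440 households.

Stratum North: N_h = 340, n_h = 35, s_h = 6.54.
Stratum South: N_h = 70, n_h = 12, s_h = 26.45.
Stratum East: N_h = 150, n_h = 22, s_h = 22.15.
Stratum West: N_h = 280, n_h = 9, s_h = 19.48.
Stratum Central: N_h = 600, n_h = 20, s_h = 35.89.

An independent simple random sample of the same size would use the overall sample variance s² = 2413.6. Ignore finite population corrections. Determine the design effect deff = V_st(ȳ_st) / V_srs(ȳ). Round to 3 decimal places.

V̂(ȳ_st) = Σ W_h² s_h²/n_h, with W_h = N_h/N and N = 1440:
  stratum North: (340/1440)²·6.54²/35 = 0.0681272
  stratum South: (70/1440)²·26.45²/12 = 0.137766
  stratum East: (150/1440)²·22.15²/22 = 0.241982
  stratum West: (280/1440)²·19.48²/9 = 1.59414
  stratum Central: (600/1440)²·35.89²/20 = 11.1814
V_st = 13.2234
V_srs = s²/n = 2413.6/98 = 24.6286
deff = V_st / V_srs = 13.2234/24.6286 = 0.5369

deff ≈ 0.537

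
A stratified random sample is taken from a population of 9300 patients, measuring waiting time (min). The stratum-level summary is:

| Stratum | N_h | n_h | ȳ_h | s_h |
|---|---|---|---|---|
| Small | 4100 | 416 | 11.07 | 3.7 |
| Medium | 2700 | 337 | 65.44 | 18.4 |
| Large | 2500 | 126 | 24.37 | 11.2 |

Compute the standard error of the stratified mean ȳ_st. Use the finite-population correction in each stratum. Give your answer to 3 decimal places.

V̂(ȳ_st) = Σ W_h² (1 − n_h/N_h) s_h²/n_h, with W_h = N_h/N and N = 9300:
  stratum Small: (4100/9300)²·(1 − 416/4100)·3.7²/416 = 0.00574709
  stratum Medium: (2700/9300)²·(1 − 337/2700)·18.4²/337 = 0.0741084
  stratum Large: (2500/9300)²·(1 − 126/2500)·11.2²/126 = 0.0683157
V̂(ȳ_st) = 0.148171
SE(ȳ_st) = √0.148171 = 0.38493

SE(ȳ_st) ≈ 0.385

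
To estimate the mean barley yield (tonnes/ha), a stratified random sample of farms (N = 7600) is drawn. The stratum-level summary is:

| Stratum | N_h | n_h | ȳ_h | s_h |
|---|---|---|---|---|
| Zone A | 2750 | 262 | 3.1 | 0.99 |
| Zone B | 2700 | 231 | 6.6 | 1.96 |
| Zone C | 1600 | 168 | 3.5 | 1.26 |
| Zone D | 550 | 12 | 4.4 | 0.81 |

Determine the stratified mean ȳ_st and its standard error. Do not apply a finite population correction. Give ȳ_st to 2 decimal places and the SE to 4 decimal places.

ȳ_st = Σ W_h ȳ_h = (2750·3.1 + 2700·6.6 + 1600·3.5 + 550·4.4)/7600 = 4.52171
V̂(ȳ_st) = Σ W_h² s_h²/n_h, with W_h = N_h/N and N = 7600:
  stratum Zone A: (2750/7600)²·0.99²/262 = 0.000489787
  stratum Zone B: (2700/7600)²·1.96²/231 = 0.00209894
  stratum Zone C: (1600/7600)²·1.26²/168 = 0.000418837
  stratum Zone D: (550/7600)²·0.81²/12 = 0.000286343
V̂(ȳ_st) = 0.00329391
SE(ȳ_st) = √0.00329391 = 0.0573926

ȳ_st ≈ 4.52, SE ≈ 0.0574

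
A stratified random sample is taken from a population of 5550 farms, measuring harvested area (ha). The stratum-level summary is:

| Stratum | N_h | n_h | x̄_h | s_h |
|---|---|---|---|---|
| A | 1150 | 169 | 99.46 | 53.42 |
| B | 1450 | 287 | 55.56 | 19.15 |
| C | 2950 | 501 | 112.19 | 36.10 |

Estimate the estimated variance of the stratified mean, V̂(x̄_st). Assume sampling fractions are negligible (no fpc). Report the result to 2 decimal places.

V̂(x̄_st) = Σ W_h² s_h²/n_h, with W_h = N_h/N and N = 5550:
  stratum A: (1150/5550)²·53.42²/169 = 0.724988
  stratum B: (1450/5550)²·19.15²/287 = 0.0872179
  stratum C: (2950/5550)²·36.10²/501 = 0.734911
V̂(x̄_st) = 1.54712

V̂(x̄_st) ≈ 1.55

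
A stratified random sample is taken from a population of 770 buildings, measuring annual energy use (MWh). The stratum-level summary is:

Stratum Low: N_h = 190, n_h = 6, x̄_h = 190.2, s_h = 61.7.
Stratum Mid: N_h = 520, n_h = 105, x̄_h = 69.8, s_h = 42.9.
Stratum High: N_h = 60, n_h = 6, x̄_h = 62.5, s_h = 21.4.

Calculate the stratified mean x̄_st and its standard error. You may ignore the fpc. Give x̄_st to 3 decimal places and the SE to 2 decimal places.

x̄_st = Σ W_h x̄_h = (190·190.2 + 520·69.8 + 60·62.5)/770 = 98.94026
V̂(x̄_st) = Σ W_h² s_h²/n_h, with W_h = N_h/N and N = 770:
  stratum Low: (190/770)²·61.7²/6 = 38.6318
  stratum Mid: (520/770)²·42.9²/105 = 7.99375
  stratum High: (60/770)²·21.4²/6 = 0.463444
V̂(x̄_st) = 47.089
SE(x̄_st) = √47.089 = 6.86214

x̄_st ≈ 98.940, SE ≈ 6.86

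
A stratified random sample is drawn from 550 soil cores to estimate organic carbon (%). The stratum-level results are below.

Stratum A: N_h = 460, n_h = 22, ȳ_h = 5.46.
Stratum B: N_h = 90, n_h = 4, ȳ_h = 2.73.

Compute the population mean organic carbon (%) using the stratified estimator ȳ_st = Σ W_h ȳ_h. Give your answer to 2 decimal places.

N = Σ N_h = 550. Stratum weights W_h = N_h/N.
ȳ_st = (460·5.46 + 90·2.73) / 550 = 5.0133

ȳ_st ≈ 5.01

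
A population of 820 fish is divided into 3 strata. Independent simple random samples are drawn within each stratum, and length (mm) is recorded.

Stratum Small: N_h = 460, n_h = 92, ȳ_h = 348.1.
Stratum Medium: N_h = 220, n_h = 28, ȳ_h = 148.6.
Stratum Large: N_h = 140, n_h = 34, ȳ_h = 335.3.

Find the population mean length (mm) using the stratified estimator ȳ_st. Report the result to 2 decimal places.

ȳ_st ≈ 292.39

N = Σ N_h = 820. Stratum weights W_h = N_h/N.
ȳ_st = (460·348.1 + 220·148.6 + 140·335.3) / 820 = 292.3902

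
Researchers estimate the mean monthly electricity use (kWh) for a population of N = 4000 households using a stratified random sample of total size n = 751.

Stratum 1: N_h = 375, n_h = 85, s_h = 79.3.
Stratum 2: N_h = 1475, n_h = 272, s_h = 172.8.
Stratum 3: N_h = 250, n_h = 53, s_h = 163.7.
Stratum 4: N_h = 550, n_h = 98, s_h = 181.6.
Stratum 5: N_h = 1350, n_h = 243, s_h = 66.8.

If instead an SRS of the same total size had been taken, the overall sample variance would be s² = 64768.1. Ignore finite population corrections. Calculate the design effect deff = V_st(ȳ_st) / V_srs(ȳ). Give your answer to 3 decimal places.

deff ≈ 0.302

V̂(ȳ_st) = Σ W_h² s_h²/n_h, with W_h = N_h/N and N = 4000:
  stratum 1: (375/4000)²·79.3²/85 = 0.650234
  stratum 2: (1475/4000)²·172.8²/272 = 14.9273
  stratum 3: (250/4000)²·163.7²/53 = 1.97507
  stratum 4: (550/4000)²·181.6²/98 = 6.36225
  stratum 5: (1350/4000)²·66.8²/243 = 2.09167
V_st = 26.0066
V_srs = s²/n = 64768.1/751 = 86.2425
deff = V_st / V_srs = 26.0066/86.2425 = 0.3016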